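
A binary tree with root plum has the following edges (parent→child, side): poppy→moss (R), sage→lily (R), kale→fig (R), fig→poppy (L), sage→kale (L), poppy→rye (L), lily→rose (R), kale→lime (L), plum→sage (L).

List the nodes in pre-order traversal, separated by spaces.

plum sage kale lime fig poppy rye moss lily rose

Pre-order visits the node, then its left subtree, then its right subtree.
Visit plum.
At plum: go left to sage.
  Visit sage.
  At sage: go left to kale.
    Visit kale.
    At kale: go left to lime.
      lime is a leaf — visit lime.
    At kale: go right to fig.
      Visit fig.
      At fig: go left to poppy.
        Visit poppy.
        At poppy: go left to rye.
          rye is a leaf — visit rye.
        At poppy: go right to moss.
          moss is a leaf — visit moss.
      At fig: no right child.
  At sage: go right to lily.
    Visit lily.
    At lily: no left child.
    At lily: go right to rose.
      rose is a leaf — visit rose.
At plum: no right child.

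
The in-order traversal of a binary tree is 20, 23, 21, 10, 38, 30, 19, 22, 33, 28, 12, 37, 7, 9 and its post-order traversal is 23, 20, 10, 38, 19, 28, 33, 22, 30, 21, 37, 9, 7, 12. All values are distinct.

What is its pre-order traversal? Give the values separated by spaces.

12 21 20 23 30 38 10 22 19 33 28 7 37 9

The last element of post-order is the root; it splits in-order into left and right subtrees.
Root 12: left subtree has 10 nodes {20, 23, 21, 10, 38, 30, 19, 22, 33, 28}, right has 3 {37, 7, 9}.
  Root 21: left subtree has 2 nodes {20, 23}, right has 7 {10, 38, 30, 19, 22, 33, 28}.
    Root 20: left subtree has 0 nodes { }, right has 1 {23}.
    Root 30: left subtree has 2 nodes {10, 38}, right has 4 {19, 22, 33, 28}.
      Root 38: left subtree has 1 node {10}, right has 0 { }.
      Root 22: left subtree has 1 node {19}, right has 2 {33, 28}.
        Root 33: left subtree has 0 nodes { }, right has 1 {28}.
  Root 7: left subtree has 1 node {37}, right has 1 {9}.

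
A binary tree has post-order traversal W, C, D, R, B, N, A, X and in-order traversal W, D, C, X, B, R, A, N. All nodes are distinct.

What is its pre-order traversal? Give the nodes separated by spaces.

The last element of post-order is the root; it splits in-order into left and right subtrees.
Root X: left subtree has 3 nodes {W, D, C}, right has 4 {B, R, A, N}.
  Root D: left subtree has 1 node {W}, right has 1 {C}.
  Root A: left subtree has 2 nodes {B, R}, right has 1 {N}.
    Root B: left subtree has 0 nodes { }, right has 1 {R}.

X D W C A B R N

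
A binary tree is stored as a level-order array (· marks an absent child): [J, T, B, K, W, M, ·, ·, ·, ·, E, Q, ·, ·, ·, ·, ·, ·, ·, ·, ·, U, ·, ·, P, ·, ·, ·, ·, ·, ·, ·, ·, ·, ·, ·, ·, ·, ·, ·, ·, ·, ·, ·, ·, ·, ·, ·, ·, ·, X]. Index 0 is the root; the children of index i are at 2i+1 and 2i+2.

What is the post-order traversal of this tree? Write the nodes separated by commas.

K, U, E, W, T, X, P, Q, M, B, J

Post-order visits the left subtree, then the right subtree, then the node.
At J: go left to T.
  At T: go left to K.
    K is a leaf — visit K.
  At T: go right to W.
    At W: no left child.
    At W: go right to E.
      At E: go left to U.
        U is a leaf — visit U.
      At E: no right child.
      Visit E.
    Visit W.
  Visit T.
At J: go right to B.
  At B: go left to M.
    At M: go left to Q.
      At Q: no left child.
      At Q: go right to P.
        At P: no left child.
        At P: go right to X.
          X is a leaf — visit X.
        Visit P.
      Visit Q.
    At M: no right child.
    Visit M.
  At B: no right child.
  Visit B.
Visit J.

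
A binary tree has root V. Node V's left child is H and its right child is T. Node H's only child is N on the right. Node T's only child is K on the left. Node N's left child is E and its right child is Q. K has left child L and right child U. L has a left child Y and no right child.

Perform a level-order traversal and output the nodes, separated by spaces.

Level-order visits nodes level by level from the root, left to right within each level.
Level 0: V
Level 1: H, T
Level 2: N, K
Level 3: E, Q, L, U
Level 4: Y

V H T N K E Q L U Y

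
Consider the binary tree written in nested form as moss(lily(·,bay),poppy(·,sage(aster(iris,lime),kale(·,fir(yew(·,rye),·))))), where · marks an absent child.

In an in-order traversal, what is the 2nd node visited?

bay

In-order visits the left subtree, then the node, then the right subtree.
At moss: go left to lily.
  At lily: no left child.
  Visit lily.
  At lily: go right to bay.
    bay is a leaf — visit bay.
Visit moss.
At moss: go right to poppy.
  At poppy: no left child.
  Visit poppy.
  At poppy: go right to sage.
    At sage: go left to aster.
      At aster: go left to iris.
        iris is a leaf — visit iris.
      Visit aster.
      At aster: go right to lime.
        lime is a leaf — visit lime.
    Visit sage.
    At sage: go right to kale.
      At kale: no left child.
      Visit kale.
      At kale: go right to fir.
        At fir: go left to yew.
          At yew: no left child.
          Visit yew.
          At yew: go right to rye.
            rye is a leaf — visit rye.
        Visit fir.
        At fir: no right child.
Full in-order sequence: lily, bay, moss, poppy, iris, aster, lime, sage, kale, yew, rye, fir.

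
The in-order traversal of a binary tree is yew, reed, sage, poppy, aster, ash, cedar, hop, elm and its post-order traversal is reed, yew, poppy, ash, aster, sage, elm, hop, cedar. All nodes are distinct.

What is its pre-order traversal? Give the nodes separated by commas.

The last element of post-order is the root; it splits in-order into left and right subtrees.
Root cedar: left subtree has 6 nodes {yew, reed, sage, poppy, aster, ash}, right has 2 {hop, elm}.
  Root sage: left subtree has 2 nodes {yew, reed}, right has 3 {poppy, aster, ash}.
    Root yew: left subtree has 0 nodes { }, right has 1 {reed}.
    Root aster: left subtree has 1 node {poppy}, right has 1 {ash}.
  Root hop: left subtree has 0 nodes { }, right has 1 {elm}.

cedar, sage, yew, reed, aster, poppy, ash, hop, elm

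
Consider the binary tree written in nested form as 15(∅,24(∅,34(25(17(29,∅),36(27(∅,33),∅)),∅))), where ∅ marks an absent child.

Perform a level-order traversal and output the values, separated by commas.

Level-order visits nodes level by level from the root, left to right within each level.
Level 0: 15
Level 1: 24
Level 2: 34
Level 3: 25
Level 4: 17, 36
Level 5: 29, 27
Level 6: 33

15, 24, 34, 25, 17, 36, 29, 27, 33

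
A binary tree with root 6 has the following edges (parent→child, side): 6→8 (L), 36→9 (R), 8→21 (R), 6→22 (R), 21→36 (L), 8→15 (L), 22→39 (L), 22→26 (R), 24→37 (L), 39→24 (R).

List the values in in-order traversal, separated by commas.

In-order visits the left subtree, then the node, then the right subtree.
At 6: go left to 8.
  At 8: go left to 15.
    15 is a leaf — visit 15.
  Visit 8.
  At 8: go right to 21.
    At 21: go left to 36.
      At 36: no left child.
      Visit 36.
      At 36: go right to 9.
        9 is a leaf — visit 9.
    Visit 21.
    At 21: no right child.
Visit 6.
At 6: go right to 22.
  At 22: go left to 39.
    At 39: no left child.
    Visit 39.
    At 39: go right to 24.
      At 24: go left to 37.
        37 is a leaf — visit 37.
      Visit 24.
      At 24: no right child.
  Visit 22.
  At 22: go right to 26.
    26 is a leaf — visit 26.

15, 8, 36, 9, 21, 6, 39, 37, 24, 22, 26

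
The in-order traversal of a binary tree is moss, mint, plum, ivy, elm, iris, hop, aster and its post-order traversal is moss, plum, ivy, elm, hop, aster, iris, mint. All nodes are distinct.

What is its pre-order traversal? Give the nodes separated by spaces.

mint moss iris elm ivy plum aster hop

The last element of post-order is the root; it splits in-order into left and right subtrees.
Root mint: left subtree has 1 node {moss}, right has 6 {plum, ivy, elm, iris, hop, aster}.
  Root iris: left subtree has 3 nodes {plum, ivy, elm}, right has 2 {hop, aster}.
    Root elm: left subtree has 2 nodes {plum, ivy}, right has 0 { }.
      Root ivy: left subtree has 1 node {plum}, right has 0 { }.
    Root aster: left subtree has 1 node {hop}, right has 0 { }.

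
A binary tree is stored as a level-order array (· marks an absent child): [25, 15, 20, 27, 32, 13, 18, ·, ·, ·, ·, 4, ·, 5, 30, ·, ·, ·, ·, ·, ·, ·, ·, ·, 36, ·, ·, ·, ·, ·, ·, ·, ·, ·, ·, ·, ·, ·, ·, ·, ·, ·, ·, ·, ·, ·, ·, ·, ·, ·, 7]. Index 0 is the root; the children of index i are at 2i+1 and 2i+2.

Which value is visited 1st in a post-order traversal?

27

Post-order visits the left subtree, then the right subtree, then the node.
At 25: go left to 15.
  At 15: go left to 27.
    27 is a leaf — visit 27.
  At 15: go right to 32.
    32 is a leaf — visit 32.
  Visit 15.
At 25: go right to 20.
  At 20: go left to 13.
    At 13: go left to 4.
      At 4: no left child.
      At 4: go right to 36.
        At 36: no left child.
        At 36: go right to 7.
          7 is a leaf — visit 7.
        Visit 36.
      Visit 4.
    At 13: no right child.
    Visit 13.
  At 20: go right to 18.
    At 18: go left to 5.
      5 is a leaf — visit 5.
    At 18: go right to 30.
      30 is a leaf — visit 30.
    Visit 18.
  Visit 20.
Visit 25.
Full post-order sequence: 27, 32, 15, 7, 36, 4, 13, 5, 30, 18, 20, 25.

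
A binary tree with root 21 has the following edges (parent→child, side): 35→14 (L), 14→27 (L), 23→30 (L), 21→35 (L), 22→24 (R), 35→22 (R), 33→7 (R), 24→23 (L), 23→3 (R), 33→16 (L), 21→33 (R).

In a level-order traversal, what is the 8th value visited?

27

Level-order visits nodes level by level from the root, left to right within each level.
Level 0: 21
Level 1: 35, 33
Level 2: 14, 22, 16, 7
Level 3: 27, 24
Level 4: 23
Level 5: 30, 3
Full level-order sequence: 21, 35, 33, 14, 22, 16, 7, 27, 24, 23, 30, 3.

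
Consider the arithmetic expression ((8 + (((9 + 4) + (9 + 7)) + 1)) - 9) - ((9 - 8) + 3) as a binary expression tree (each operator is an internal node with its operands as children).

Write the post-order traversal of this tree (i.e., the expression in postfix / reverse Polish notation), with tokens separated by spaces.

8 9 4 + 9 7 + + 1 + + 9 - 9 8 - 3 + -

Post-order on an expression tree gives postfix notation: for each operator, emit left operand, right operand, then the operator.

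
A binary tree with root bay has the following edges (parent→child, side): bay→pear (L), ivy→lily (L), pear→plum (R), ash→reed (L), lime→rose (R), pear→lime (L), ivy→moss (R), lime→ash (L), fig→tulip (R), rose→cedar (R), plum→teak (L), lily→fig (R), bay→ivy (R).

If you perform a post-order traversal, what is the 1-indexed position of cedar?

Post-order visits the left subtree, then the right subtree, then the node.
At bay: go left to pear.
  At pear: go left to lime.
    At lime: go left to ash.
      At ash: go left to reed.
        reed is a leaf — visit reed.
      At ash: no right child.
      Visit ash.
    At lime: go right to rose.
      At rose: no left child.
      At rose: go right to cedar.
        cedar is a leaf — visit cedar.
      Visit rose.
    Visit lime.
  At pear: go right to plum.
    At plum: go left to teak.
      teak is a leaf — visit teak.
    At plum: no right child.
    Visit plum.
  Visit pear.
At bay: go right to ivy.
  At ivy: go left to lily.
    At lily: no left child.
    At lily: go right to fig.
      At fig: no left child.
      At fig: go right to tulip.
        tulip is a leaf — visit tulip.
      Visit fig.
    Visit lily.
  At ivy: go right to moss.
    moss is a leaf — visit moss.
  Visit ivy.
Visit bay.
Full post-order sequence: reed, ash, cedar, rose, lime, teak, plum, pear, tulip, fig, lily, moss, ivy, bay.

3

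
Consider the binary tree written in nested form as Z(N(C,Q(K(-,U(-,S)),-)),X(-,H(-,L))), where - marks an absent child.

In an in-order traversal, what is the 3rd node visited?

In-order visits the left subtree, then the node, then the right subtree.
At Z: go left to N.
  At N: go left to C.
    C is a leaf — visit C.
  Visit N.
  At N: go right to Q.
    At Q: go left to K.
      At K: no left child.
      Visit K.
      At K: go right to U.
        At U: no left child.
        Visit U.
        At U: go right to S.
          S is a leaf — visit S.
    Visit Q.
    At Q: no right child.
Visit Z.
At Z: go right to X.
  At X: no left child.
  Visit X.
  At X: go right to H.
    At H: no left child.
    Visit H.
    At H: go right to L.
      L is a leaf — visit L.
Full in-order sequence: C, N, K, U, S, Q, Z, X, H, L.

K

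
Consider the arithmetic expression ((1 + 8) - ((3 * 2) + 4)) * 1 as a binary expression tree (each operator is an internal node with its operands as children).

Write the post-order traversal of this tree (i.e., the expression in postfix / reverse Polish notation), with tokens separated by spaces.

1 8 + 3 2 * 4 + - 1 *

Post-order on an expression tree gives postfix notation: for each operator, emit left operand, right operand, then the operator.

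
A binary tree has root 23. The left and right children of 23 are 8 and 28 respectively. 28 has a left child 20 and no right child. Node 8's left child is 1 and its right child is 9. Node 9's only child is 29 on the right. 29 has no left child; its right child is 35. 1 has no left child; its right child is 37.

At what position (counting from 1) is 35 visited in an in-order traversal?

6

In-order visits the left subtree, then the node, then the right subtree.
At 23: go left to 8.
  At 8: go left to 1.
    At 1: no left child.
    Visit 1.
    At 1: go right to 37.
      37 is a leaf — visit 37.
  Visit 8.
  At 8: go right to 9.
    At 9: no left child.
    Visit 9.
    At 9: go right to 29.
      At 29: no left child.
      Visit 29.
      At 29: go right to 35.
        35 is a leaf — visit 35.
Visit 23.
At 23: go right to 28.
  At 28: go left to 20.
    20 is a leaf — visit 20.
  Visit 28.
  At 28: no right child.
Full in-order sequence: 1, 37, 8, 9, 29, 35, 23, 20, 28.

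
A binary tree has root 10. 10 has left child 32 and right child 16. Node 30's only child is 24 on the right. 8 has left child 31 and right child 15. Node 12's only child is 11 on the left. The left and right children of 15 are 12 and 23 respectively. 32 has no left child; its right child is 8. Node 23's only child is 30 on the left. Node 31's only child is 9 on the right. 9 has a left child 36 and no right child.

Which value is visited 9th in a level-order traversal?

23

Level-order visits nodes level by level from the root, left to right within each level.
Level 0: 10
Level 1: 32, 16
Level 2: 8
Level 3: 31, 15
Level 4: 9, 12, 23
Level 5: 36, 11, 30
Level 6: 24
Full level-order sequence: 10, 32, 16, 8, 31, 15, 9, 12, 23, 36, 11, 30, 24.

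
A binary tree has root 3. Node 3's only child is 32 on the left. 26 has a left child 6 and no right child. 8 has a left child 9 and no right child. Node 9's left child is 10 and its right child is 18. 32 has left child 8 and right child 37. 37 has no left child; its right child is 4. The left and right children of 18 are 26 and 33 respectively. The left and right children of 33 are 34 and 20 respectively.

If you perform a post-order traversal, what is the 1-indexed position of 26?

Post-order visits the left subtree, then the right subtree, then the node.
At 3: go left to 32.
  At 32: go left to 8.
    At 8: go left to 9.
      At 9: go left to 10.
        10 is a leaf — visit 10.
      At 9: go right to 18.
        At 18: go left to 26.
          At 26: go left to 6.
            6 is a leaf — visit 6.
          At 26: no right child.
          Visit 26.
        At 18: go right to 33.
          At 33: go left to 34.
            34 is a leaf — visit 34.
          At 33: go right to 20.
            20 is a leaf — visit 20.
          Visit 33.
        Visit 18.
      Visit 9.
    At 8: no right child.
    Visit 8.
  At 32: go right to 37.
    At 37: no left child.
    At 37: go right to 4.
      4 is a leaf — visit 4.
    Visit 37.
  Visit 32.
At 3: no right child.
Visit 3.
Full post-order sequence: 10, 6, 26, 34, 20, 33, 18, 9, 8, 4, 37, 32, 3.

3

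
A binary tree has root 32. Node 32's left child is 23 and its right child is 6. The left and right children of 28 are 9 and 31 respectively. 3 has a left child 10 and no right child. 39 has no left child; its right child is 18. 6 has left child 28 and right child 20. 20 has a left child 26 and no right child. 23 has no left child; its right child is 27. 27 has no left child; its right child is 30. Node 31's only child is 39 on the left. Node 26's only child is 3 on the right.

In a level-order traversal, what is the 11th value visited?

Level-order visits nodes level by level from the root, left to right within each level.
Level 0: 32
Level 1: 23, 6
Level 2: 27, 28, 20
Level 3: 30, 9, 31, 26
Level 4: 39, 3
Level 5: 18, 10
Full level-order sequence: 32, 23, 6, 27, 28, 20, 30, 9, 31, 26, 39, 3, 18, 10.

39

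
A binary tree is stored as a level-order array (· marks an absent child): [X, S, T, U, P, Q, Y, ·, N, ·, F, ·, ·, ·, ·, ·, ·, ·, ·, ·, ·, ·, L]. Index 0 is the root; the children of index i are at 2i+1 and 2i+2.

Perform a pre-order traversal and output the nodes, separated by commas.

X, S, U, N, P, F, L, T, Q, Y

Pre-order visits the node, then its left subtree, then its right subtree.
Visit X.
At X: go left to S.
  Visit S.
  At S: go left to U.
    Visit U.
    At U: no left child.
    At U: go right to N.
      N is a leaf — visit N.
  At S: go right to P.
    Visit P.
    At P: no left child.
    At P: go right to F.
      Visit F.
      At F: no left child.
      At F: go right to L.
        L is a leaf — visit L.
At X: go right to T.
  Visit T.
  At T: go left to Q.
    Q is a leaf — visit Q.
  At T: go right to Y.
    Y is a leaf — visit Y.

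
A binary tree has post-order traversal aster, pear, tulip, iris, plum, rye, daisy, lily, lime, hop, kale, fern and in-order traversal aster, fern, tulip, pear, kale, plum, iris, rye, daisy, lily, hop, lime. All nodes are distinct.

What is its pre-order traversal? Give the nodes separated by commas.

The last element of post-order is the root; it splits in-order into left and right subtrees.
Root fern: left subtree has 1 node {aster}, right has 10 {tulip, pear, kale, plum, iris, rye, daisy, lily, hop, lime}.
  Root kale: left subtree has 2 nodes {tulip, pear}, right has 7 {plum, iris, rye, daisy, lily, hop, lime}.
    Root tulip: left subtree has 0 nodes { }, right has 1 {pear}.
    Root hop: left subtree has 5 nodes {plum, iris, rye, daisy, lily}, right has 1 {lime}.
      Root lily: left subtree has 4 nodes {plum, iris, rye, daisy}, right has 0 { }.
        Root daisy: left subtree has 3 nodes {plum, iris, rye}, right has 0 { }.
          Root rye: left subtree has 2 nodes {plum, iris}, right has 0 { }.
            Root plum: left subtree has 0 nodes { }, right has 1 {iris}.

fern, aster, kale, tulip, pear, hop, lily, daisy, rye, plum, iris, lime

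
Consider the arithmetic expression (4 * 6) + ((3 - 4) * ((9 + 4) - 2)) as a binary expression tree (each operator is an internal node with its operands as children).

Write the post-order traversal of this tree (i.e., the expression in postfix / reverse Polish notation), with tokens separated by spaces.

Post-order on an expression tree gives postfix notation: for each operator, emit left operand, right operand, then the operator.

4 6 * 3 4 - 9 4 + 2 - * +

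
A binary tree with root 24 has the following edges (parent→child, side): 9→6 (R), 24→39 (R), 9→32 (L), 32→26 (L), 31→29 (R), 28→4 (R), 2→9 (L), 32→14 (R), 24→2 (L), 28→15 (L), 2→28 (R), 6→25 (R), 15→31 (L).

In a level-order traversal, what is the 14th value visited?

Level-order visits nodes level by level from the root, left to right within each level.
Level 0: 24
Level 1: 2, 39
Level 2: 9, 28
Level 3: 32, 6, 15, 4
Level 4: 26, 14, 25, 31
Level 5: 29
Full level-order sequence: 24, 2, 39, 9, 28, 32, 6, 15, 4, 26, 14, 25, 31, 29.

29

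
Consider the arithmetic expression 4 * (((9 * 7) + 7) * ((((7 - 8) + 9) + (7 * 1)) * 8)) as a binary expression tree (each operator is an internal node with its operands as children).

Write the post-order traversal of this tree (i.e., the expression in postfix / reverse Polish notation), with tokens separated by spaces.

Post-order on an expression tree gives postfix notation: for each operator, emit left operand, right operand, then the operator.

4 9 7 * 7 + 7 8 - 9 + 7 1 * + 8 * * *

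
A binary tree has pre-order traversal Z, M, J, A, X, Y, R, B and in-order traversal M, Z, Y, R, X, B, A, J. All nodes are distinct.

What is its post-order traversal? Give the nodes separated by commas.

M, R, Y, B, X, A, J, Z

The first element of pre-order is the root; it splits in-order into left and right subtrees.
Root Z: left subtree has 1 node {M}, right has 6 {Y, R, X, B, A, J}.
  Root J: left subtree has 5 nodes {Y, R, X, B, A}, right has 0 { }.
    Root A: left subtree has 4 nodes {Y, R, X, B}, right has 0 { }.
      Root X: left subtree has 2 nodes {Y, R}, right has 1 {B}.
        Root Y: left subtree has 0 nodes { }, right has 1 {R}.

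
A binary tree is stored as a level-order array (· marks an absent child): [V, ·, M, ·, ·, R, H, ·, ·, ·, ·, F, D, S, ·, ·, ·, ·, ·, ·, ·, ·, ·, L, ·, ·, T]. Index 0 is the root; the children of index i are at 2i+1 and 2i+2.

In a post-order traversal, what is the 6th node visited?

S

Post-order visits the left subtree, then the right subtree, then the node.
At V: no left child.
At V: go right to M.
  At M: go left to R.
    At R: go left to F.
      At F: go left to L.
        L is a leaf — visit L.
      At F: no right child.
      Visit F.
    At R: go right to D.
      At D: no left child.
      At D: go right to T.
        T is a leaf — visit T.
      Visit D.
    Visit R.
  At M: go right to H.
    At H: go left to S.
      S is a leaf — visit S.
    At H: no right child.
    Visit H.
  Visit M.
Visit V.
Full post-order sequence: L, F, T, D, R, S, H, M, V.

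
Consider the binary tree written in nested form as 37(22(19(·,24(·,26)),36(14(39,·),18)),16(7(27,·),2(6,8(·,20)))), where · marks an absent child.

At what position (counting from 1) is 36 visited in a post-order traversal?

7

Post-order visits the left subtree, then the right subtree, then the node.
At 37: go left to 22.
  At 22: go left to 19.
    At 19: no left child.
    At 19: go right to 24.
      At 24: no left child.
      At 24: go right to 26.
        26 is a leaf — visit 26.
      Visit 24.
    Visit 19.
  At 22: go right to 36.
    At 36: go left to 14.
      At 14: go left to 39.
        39 is a leaf — visit 39.
      At 14: no right child.
      Visit 14.
    At 36: go right to 18.
      18 is a leaf — visit 18.
    Visit 36.
  Visit 22.
At 37: go right to 16.
  At 16: go left to 7.
    At 7: go left to 27.
      27 is a leaf — visit 27.
    At 7: no right child.
    Visit 7.
  At 16: go right to 2.
    At 2: go left to 6.
      6 is a leaf — visit 6.
    At 2: go right to 8.
      At 8: no left child.
      At 8: go right to 20.
        20 is a leaf — visit 20.
      Visit 8.
    Visit 2.
  Visit 16.
Visit 37.
Full post-order sequence: 26, 24, 19, 39, 14, 18, 36, 22, 27, 7, 6, 20, 8, 2, 16, 37.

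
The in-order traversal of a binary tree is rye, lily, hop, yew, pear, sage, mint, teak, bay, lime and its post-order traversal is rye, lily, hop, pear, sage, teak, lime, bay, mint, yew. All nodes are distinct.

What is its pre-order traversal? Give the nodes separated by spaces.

The last element of post-order is the root; it splits in-order into left and right subtrees.
Root yew: left subtree has 3 nodes {rye, lily, hop}, right has 6 {pear, sage, mint, teak, bay, lime}.
  Root hop: left subtree has 2 nodes {rye, lily}, right has 0 { }.
    Root lily: left subtree has 1 node {rye}, right has 0 { }.
  Root mint: left subtree has 2 nodes {pear, sage}, right has 3 {teak, bay, lime}.
    Root sage: left subtree has 1 node {pear}, right has 0 { }.
    Root bay: left subtree has 1 node {teak}, right has 1 {lime}.

yew hop lily rye mint sage pear bay teak lime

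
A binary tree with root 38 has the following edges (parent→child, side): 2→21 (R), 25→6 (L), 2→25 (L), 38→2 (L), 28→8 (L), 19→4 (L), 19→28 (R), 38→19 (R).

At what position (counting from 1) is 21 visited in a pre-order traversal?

5

Pre-order visits the node, then its left subtree, then its right subtree.
Visit 38.
At 38: go left to 2.
  Visit 2.
  At 2: go left to 25.
    Visit 25.
    At 25: go left to 6.
      6 is a leaf — visit 6.
    At 25: no right child.
  At 2: go right to 21.
    21 is a leaf — visit 21.
At 38: go right to 19.
  Visit 19.
  At 19: go left to 4.
    4 is a leaf — visit 4.
  At 19: go right to 28.
    Visit 28.
    At 28: go left to 8.
      8 is a leaf — visit 8.
    At 28: no right child.
Full pre-order sequence: 38, 2, 25, 6, 21, 19, 4, 28, 8.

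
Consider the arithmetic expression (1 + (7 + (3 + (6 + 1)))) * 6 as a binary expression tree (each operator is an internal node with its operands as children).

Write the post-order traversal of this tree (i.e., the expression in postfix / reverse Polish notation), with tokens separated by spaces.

1 7 3 6 1 + + + + 6 *

Post-order on an expression tree gives postfix notation: for each operator, emit left operand, right operand, then the operator.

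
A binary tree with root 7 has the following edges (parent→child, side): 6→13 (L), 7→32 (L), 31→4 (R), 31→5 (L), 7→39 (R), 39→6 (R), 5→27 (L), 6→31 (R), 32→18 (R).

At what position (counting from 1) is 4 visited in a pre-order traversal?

10

Pre-order visits the node, then its left subtree, then its right subtree.
Visit 7.
At 7: go left to 32.
  Visit 32.
  At 32: no left child.
  At 32: go right to 18.
    18 is a leaf — visit 18.
At 7: go right to 39.
  Visit 39.
  At 39: no left child.
  At 39: go right to 6.
    Visit 6.
    At 6: go left to 13.
      13 is a leaf — visit 13.
    At 6: go right to 31.
      Visit 31.
      At 31: go left to 5.
        Visit 5.
        At 5: go left to 27.
          27 is a leaf — visit 27.
        At 5: no right child.
      At 31: go right to 4.
        4 is a leaf — visit 4.
Full pre-order sequence: 7, 32, 18, 39, 6, 13, 31, 5, 27, 4.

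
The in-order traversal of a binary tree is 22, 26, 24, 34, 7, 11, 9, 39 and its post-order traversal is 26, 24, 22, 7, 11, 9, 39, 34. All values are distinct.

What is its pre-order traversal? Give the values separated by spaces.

34 22 24 26 39 9 11 7

The last element of post-order is the root; it splits in-order into left and right subtrees.
Root 34: left subtree has 3 nodes {22, 26, 24}, right has 4 {7, 11, 9, 39}.
  Root 22: left subtree has 0 nodes { }, right has 2 {26, 24}.
    Root 24: left subtree has 1 node {26}, right has 0 { }.
  Root 39: left subtree has 3 nodes {7, 11, 9}, right has 0 { }.
    Root 9: left subtree has 2 nodes {7, 11}, right has 0 { }.
      Root 11: left subtree has 1 node {7}, right has 0 { }.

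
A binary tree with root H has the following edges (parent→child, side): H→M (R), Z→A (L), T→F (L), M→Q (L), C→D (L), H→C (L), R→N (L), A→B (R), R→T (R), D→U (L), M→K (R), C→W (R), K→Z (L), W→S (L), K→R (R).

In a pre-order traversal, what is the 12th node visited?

B

Pre-order visits the node, then its left subtree, then its right subtree.
Visit H.
At H: go left to C.
  Visit C.
  At C: go left to D.
    Visit D.
    At D: go left to U.
      U is a leaf — visit U.
    At D: no right child.
  At C: go right to W.
    Visit W.
    At W: go left to S.
      S is a leaf — visit S.
    At W: no right child.
At H: go right to M.
  Visit M.
  At M: go left to Q.
    Q is a leaf — visit Q.
  At M: go right to K.
    Visit K.
    At K: go left to Z.
      Visit Z.
      At Z: go left to A.
        Visit A.
        At A: no left child.
        At A: go right to B.
          B is a leaf — visit B.
      At Z: no right child.
    At K: go right to R.
      Visit R.
      At R: go left to N.
        N is a leaf — visit N.
      At R: go right to T.
        Visit T.
        At T: go left to F.
          F is a leaf — visit F.
        At T: no right child.
Full pre-order sequence: H, C, D, U, W, S, M, Q, K, Z, A, B, R, N, T, F.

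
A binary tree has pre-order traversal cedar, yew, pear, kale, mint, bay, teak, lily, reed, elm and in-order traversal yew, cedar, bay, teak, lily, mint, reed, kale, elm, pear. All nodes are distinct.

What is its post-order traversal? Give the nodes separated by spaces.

yew lily teak bay reed mint elm kale pear cedar

The first element of pre-order is the root; it splits in-order into left and right subtrees.
Root cedar: left subtree has 1 node {yew}, right has 8 {bay, teak, lily, mint, reed, kale, elm, pear}.
  Root pear: left subtree has 7 nodes {bay, teak, lily, mint, reed, kale, elm}, right has 0 { }.
    Root kale: left subtree has 5 nodes {bay, teak, lily, mint, reed}, right has 1 {elm}.
      Root mint: left subtree has 3 nodes {bay, teak, lily}, right has 1 {reed}.
        Root bay: left subtree has 0 nodes { }, right has 2 {teak, lily}.
          Root teak: left subtree has 0 nodes { }, right has 1 {lily}.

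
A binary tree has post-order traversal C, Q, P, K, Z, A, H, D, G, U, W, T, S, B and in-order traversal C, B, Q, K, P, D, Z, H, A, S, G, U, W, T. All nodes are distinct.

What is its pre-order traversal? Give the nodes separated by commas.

B, C, S, D, K, Q, P, H, Z, A, T, W, U, G

The last element of post-order is the root; it splits in-order into left and right subtrees.
Root B: left subtree has 1 node {C}, right has 12 {Q, K, P, D, Z, H, A, S, G, U, W, T}.
  Root S: left subtree has 7 nodes {Q, K, P, D, Z, H, A}, right has 4 {G, U, W, T}.
    Root D: left subtree has 3 nodes {Q, K, P}, right has 3 {Z, H, A}.
      Root K: left subtree has 1 node {Q}, right has 1 {P}.
      Root H: left subtree has 1 node {Z}, right has 1 {A}.
    Root T: left subtree has 3 nodes {G, U, W}, right has 0 { }.
      Root W: left subtree has 2 nodes {G, U}, right has 0 { }.
        Root U: left subtree has 1 node {G}, right has 0 { }.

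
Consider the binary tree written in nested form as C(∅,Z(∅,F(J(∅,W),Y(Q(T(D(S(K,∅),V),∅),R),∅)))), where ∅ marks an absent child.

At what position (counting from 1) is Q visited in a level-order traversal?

Level-order visits nodes level by level from the root, left to right within each level.
Level 0: C
Level 1: Z
Level 2: F
Level 3: J, Y
Level 4: W, Q
Level 5: T, R
Level 6: D
Level 7: S, V
Level 8: K
Full level-order sequence: C, Z, F, J, Y, W, Q, T, R, D, S, V, K.

7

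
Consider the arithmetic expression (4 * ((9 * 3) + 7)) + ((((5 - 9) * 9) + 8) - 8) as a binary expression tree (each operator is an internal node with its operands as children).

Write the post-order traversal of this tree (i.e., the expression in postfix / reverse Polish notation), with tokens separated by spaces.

Post-order on an expression tree gives postfix notation: for each operator, emit left operand, right operand, then the operator.

4 9 3 * 7 + * 5 9 - 9 * 8 + 8 - +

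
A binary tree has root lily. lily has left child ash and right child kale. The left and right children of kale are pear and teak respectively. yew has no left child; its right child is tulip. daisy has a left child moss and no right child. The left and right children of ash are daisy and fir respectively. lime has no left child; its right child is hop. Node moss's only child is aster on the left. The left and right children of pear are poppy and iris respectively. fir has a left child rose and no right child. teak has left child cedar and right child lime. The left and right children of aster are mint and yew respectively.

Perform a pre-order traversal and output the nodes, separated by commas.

lily, ash, daisy, moss, aster, mint, yew, tulip, fir, rose, kale, pear, poppy, iris, teak, cedar, lime, hop

Pre-order visits the node, then its left subtree, then its right subtree.
Visit lily.
At lily: go left to ash.
  Visit ash.
  At ash: go left to daisy.
    Visit daisy.
    At daisy: go left to moss.
      Visit moss.
      At moss: go left to aster.
        Visit aster.
        At aster: go left to mint.
          mint is a leaf — visit mint.
        At aster: go right to yew.
          Visit yew.
          At yew: no left child.
          At yew: go right to tulip.
            tulip is a leaf — visit tulip.
      At moss: no right child.
    At daisy: no right child.
  At ash: go right to fir.
    Visit fir.
    At fir: go left to rose.
      rose is a leaf — visit rose.
    At fir: no right child.
At lily: go right to kale.
  Visit kale.
  At kale: go left to pear.
    Visit pear.
    At pear: go left to poppy.
      poppy is a leaf — visit poppy.
    At pear: go right to iris.
      iris is a leaf — visit iris.
  At kale: go right to teak.
    Visit teak.
    At teak: go left to cedar.
      cedar is a leaf — visit cedar.
    At teak: go right to lime.
      Visit lime.
      At lime: no left child.
      At lime: go right to hop.
        hop is a leaf — visit hop.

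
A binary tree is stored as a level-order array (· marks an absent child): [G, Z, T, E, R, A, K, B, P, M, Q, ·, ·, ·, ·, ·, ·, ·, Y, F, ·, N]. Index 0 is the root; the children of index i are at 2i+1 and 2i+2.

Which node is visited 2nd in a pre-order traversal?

Z

Pre-order visits the node, then its left subtree, then its right subtree.
Visit G.
At G: go left to Z.
  Visit Z.
  At Z: go left to E.
    Visit E.
    At E: go left to B.
      B is a leaf — visit B.
    At E: go right to P.
      Visit P.
      At P: no left child.
      At P: go right to Y.
        Y is a leaf — visit Y.
  At Z: go right to R.
    Visit R.
    At R: go left to M.
      Visit M.
      At M: go left to F.
        F is a leaf — visit F.
      At M: no right child.
    At R: go right to Q.
      Visit Q.
      At Q: go left to N.
        N is a leaf — visit N.
      At Q: no right child.
At G: go right to T.
  Visit T.
  At T: go left to A.
    A is a leaf — visit A.
  At T: go right to K.
    K is a leaf — visit K.
Full pre-order sequence: G, Z, E, B, P, Y, R, M, F, Q, N, T, A, K.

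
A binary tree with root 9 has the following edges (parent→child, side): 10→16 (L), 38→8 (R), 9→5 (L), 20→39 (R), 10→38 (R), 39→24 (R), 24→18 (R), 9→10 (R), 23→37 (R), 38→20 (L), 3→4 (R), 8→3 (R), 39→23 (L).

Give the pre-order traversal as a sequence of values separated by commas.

9, 5, 10, 16, 38, 20, 39, 23, 37, 24, 18, 8, 3, 4

Pre-order visits the node, then its left subtree, then its right subtree.
Visit 9.
At 9: go left to 5.
  5 is a leaf — visit 5.
At 9: go right to 10.
  Visit 10.
  At 10: go left to 16.
    16 is a leaf — visit 16.
  At 10: go right to 38.
    Visit 38.
    At 38: go left to 20.
      Visit 20.
      At 20: no left child.
      At 20: go right to 39.
        Visit 39.
        At 39: go left to 23.
          Visit 23.
          At 23: no left child.
          At 23: go right to 37.
            37 is a leaf — visit 37.
        At 39: go right to 24.
          Visit 24.
          At 24: no left child.
          At 24: go right to 18.
            18 is a leaf — visit 18.
    At 38: go right to 8.
      Visit 8.
      At 8: no left child.
      At 8: go right to 3.
        Visit 3.
        At 3: no left child.
        At 3: go right to 4.
          4 is a leaf — visit 4.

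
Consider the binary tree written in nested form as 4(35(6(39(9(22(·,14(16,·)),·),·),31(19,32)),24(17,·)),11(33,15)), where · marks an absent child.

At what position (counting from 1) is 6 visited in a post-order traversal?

Post-order visits the left subtree, then the right subtree, then the node.
At 4: go left to 35.
  At 35: go left to 6.
    At 6: go left to 39.
      At 39: go left to 9.
        At 9: go left to 22.
          At 22: no left child.
          At 22: go right to 14.
            At 14: go left to 16.
              16 is a leaf — visit 16.
            At 14: no right child.
            Visit 14.
          Visit 22.
        At 9: no right child.
        Visit 9.
      At 39: no right child.
      Visit 39.
    At 6: go right to 31.
      At 31: go left to 19.
        19 is a leaf — visit 19.
      At 31: go right to 32.
        32 is a leaf — visit 32.
      Visit 31.
    Visit 6.
  At 35: go right to 24.
    At 24: go left to 17.
      17 is a leaf — visit 17.
    At 24: no right child.
    Visit 24.
  Visit 35.
At 4: go right to 11.
  At 11: go left to 33.
    33 is a leaf — visit 33.
  At 11: go right to 15.
    15 is a leaf — visit 15.
  Visit 11.
Visit 4.
Full post-order sequence: 16, 14, 22, 9, 39, 19, 32, 31, 6, 17, 24, 35, 33, 15, 11, 4.

9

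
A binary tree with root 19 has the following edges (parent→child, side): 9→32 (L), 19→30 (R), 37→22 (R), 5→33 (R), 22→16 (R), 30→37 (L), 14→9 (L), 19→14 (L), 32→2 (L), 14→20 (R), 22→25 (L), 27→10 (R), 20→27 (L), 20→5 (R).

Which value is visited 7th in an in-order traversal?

In-order visits the left subtree, then the node, then the right subtree.
At 19: go left to 14.
  At 14: go left to 9.
    At 9: go left to 32.
      At 32: go left to 2.
        2 is a leaf — visit 2.
      Visit 32.
      At 32: no right child.
    Visit 9.
    At 9: no right child.
  Visit 14.
  At 14: go right to 20.
    At 20: go left to 27.
      At 27: no left child.
      Visit 27.
      At 27: go right to 10.
        10 is a leaf — visit 10.
    Visit 20.
    At 20: go right to 5.
      At 5: no left child.
      Visit 5.
      At 5: go right to 33.
        33 is a leaf — visit 33.
Visit 19.
At 19: go right to 30.
  At 30: go left to 37.
    At 37: no left child.
    Visit 37.
    At 37: go right to 22.
      At 22: go left to 25.
        25 is a leaf — visit 25.
      Visit 22.
      At 22: go right to 16.
        16 is a leaf — visit 16.
  Visit 30.
  At 30: no right child.
Full in-order sequence: 2, 32, 9, 14, 27, 10, 20, 5, 33, 19, 37, 25, 22, 16, 30.

20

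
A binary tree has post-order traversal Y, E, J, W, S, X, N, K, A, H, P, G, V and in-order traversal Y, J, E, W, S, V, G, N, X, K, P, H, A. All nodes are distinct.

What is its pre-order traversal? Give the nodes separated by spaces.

V S W J Y E G P K N X H A

The last element of post-order is the root; it splits in-order into left and right subtrees.
Root V: left subtree has 5 nodes {Y, J, E, W, S}, right has 7 {G, N, X, K, P, H, A}.
  Root S: left subtree has 4 nodes {Y, J, E, W}, right has 0 { }.
    Root W: left subtree has 3 nodes {Y, J, E}, right has 0 { }.
      Root J: left subtree has 1 node {Y}, right has 1 {E}.
  Root G: left subtree has 0 nodes { }, right has 6 {N, X, K, P, H, A}.
    Root P: left subtree has 3 nodes {N, X, K}, right has 2 {H, A}.
      Root K: left subtree has 2 nodes {N, X}, right has 0 { }.
        Root N: left subtree has 0 nodes { }, right has 1 {X}.
      Root H: left subtree has 0 nodes { }, right has 1 {A}.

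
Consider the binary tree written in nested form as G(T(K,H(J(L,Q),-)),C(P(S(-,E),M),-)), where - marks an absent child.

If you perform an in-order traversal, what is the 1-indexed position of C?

12

In-order visits the left subtree, then the node, then the right subtree.
At G: go left to T.
  At T: go left to K.
    K is a leaf — visit K.
  Visit T.
  At T: go right to H.
    At H: go left to J.
      At J: go left to L.
        L is a leaf — visit L.
      Visit J.
      At J: go right to Q.
        Q is a leaf — visit Q.
    Visit H.
    At H: no right child.
Visit G.
At G: go right to C.
  At C: go left to P.
    At P: go left to S.
      At S: no left child.
      Visit S.
      At S: go right to E.
        E is a leaf — visit E.
    Visit P.
    At P: go right to M.
      M is a leaf — visit M.
  Visit C.
  At C: no right child.
Full in-order sequence: K, T, L, J, Q, H, G, S, E, P, M, C.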